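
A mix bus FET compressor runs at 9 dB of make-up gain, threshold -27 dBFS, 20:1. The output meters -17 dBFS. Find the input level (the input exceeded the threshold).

-7 dBFS

Before make-up, the level was -17 − 9 = -26 dBFS.
The compressed level sits -26 − (-27) = 1 dB over threshold.
Before 20:1 compression the overshoot was 1 × 20 = 20 dB, so input = -27 + 20 = -7 dBFS.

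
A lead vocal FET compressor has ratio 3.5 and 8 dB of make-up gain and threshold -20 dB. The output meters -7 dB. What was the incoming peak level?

Stripping the +8 dB make-up gives -15 dB at the gain stage.
That's 5 dB above the -20 dB threshold.
Before 3.5:1 compression the overshoot was 5 × 3.5 = 17.5 dB, so input = -20 + 17.5 = -2.5 dB.

-2.5 dB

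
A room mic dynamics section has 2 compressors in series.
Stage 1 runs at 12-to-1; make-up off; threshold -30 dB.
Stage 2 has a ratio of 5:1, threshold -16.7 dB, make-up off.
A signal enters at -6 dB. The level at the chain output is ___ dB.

Stage 1: overshoot 24 dB → 24/12 = 2 dB → -28 dB.
Stage 2: -28 dB is at or below the -16.7 dB threshold — no compression; output -28 dB.

-28 dB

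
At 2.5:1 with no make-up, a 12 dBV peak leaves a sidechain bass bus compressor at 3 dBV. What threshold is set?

-3 dBV

Let T be the threshold. Output overshoot = (input overshoot)/R, so 3 − T = (12 − T)/2.5.
2.5·(3 − T) = 12 − T → 1.5·T = 7.5 − 12 = -4.5.
T = -4.5/1.5 = -3 dBV.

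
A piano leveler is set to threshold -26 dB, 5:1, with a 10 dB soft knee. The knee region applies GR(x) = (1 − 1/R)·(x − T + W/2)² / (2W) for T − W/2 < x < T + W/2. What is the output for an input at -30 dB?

-30.04 dB

x − T + W/2 = -30 − (-26) + 5 = 1.
GR = (1 − 1/5) × 1² / 20 = 0.8 × 1 / 20 = 0.04 dB.
Output = -30 − 0.04 = -30.04 dB.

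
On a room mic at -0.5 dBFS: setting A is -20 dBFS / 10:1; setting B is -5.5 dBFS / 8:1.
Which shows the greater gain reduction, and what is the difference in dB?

A, by 13.175 dB

A: GR = 19.5 − 19.5/10 = 17.55 dB.
B: GR = 5 − 5/8 = 4.375 dB.
A applies 13.175 dB more gain reduction.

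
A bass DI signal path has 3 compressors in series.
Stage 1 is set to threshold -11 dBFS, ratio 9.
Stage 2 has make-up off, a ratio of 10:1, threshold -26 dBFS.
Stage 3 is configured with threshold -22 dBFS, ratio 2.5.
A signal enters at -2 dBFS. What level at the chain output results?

Stage 1: -2 dBFS is 9 dB over -11 dBFS; at 9:1 that becomes 1 dB over, giving -10 dBFS.
Stage 2: overshoot 16 dB → 16/10 = 1.6 dB → -24.4 dBFS.
Stage 3: below threshold (-24.4 ≤ -22); passes unchanged; output -24.4 dBFS.

-24.4 dBFS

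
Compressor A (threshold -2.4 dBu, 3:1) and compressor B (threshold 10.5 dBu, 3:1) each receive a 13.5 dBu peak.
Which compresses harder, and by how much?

A: GR = 15.9 − 15.9/3 = 10.6 dB.
B: GR = 3 − 3/3 = 2 dB.
A reduces 8.6 dB more.

A, by 8.6 dB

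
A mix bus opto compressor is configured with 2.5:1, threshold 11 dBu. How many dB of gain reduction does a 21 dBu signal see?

6 dB

The signal is 10 dB above threshold.
A 2.5:1 ratio leaves 4 dB of that excess.
GR = overshoot in − overshoot out = 10 − 4 = 6 dB.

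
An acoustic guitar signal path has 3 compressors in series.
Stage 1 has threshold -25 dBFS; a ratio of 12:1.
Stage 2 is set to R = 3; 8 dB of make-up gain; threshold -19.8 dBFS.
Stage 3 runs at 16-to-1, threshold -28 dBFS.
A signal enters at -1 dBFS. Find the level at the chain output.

-27.1875 dBFS

Stage 1: overshoot 24 dB → 24/12 = 2 dB → -23 dBFS.
Stage 2: -23 dBFS ≤ -19.8 dBFS, so stage 2 doesn't engage; make-up brings it to -15 dBFS.
Stage 3: overshoot 13 dB → 13/16 = 0.8125 dB → -27.1875 dBFS.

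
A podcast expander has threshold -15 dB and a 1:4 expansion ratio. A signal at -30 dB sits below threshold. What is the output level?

-75 dB

The input is 15 dB below the -15 dB threshold.
A 1:4 expander multiplies undershoot by 4: 15 × 4 = 60 dB below threshold.
Output = -15 − 60 = -75 dB.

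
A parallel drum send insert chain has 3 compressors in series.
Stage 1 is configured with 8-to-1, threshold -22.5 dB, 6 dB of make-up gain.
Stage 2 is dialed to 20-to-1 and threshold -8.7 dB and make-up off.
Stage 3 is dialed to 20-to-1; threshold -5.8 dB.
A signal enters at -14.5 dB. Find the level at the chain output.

Stage 1: 8 dB above -22.5 dB, reduced 8:1 to 1 dB above → -21.5 dB; +6 dB make-up → -15.5 dB.
Stage 2: -15.5 dB is at or below the -8.7 dB threshold — no compression; output -15.5 dB.
Stage 3: below threshold (-15.5 ≤ -5.8); passes unchanged; output -15.5 dB.

-15.5 dB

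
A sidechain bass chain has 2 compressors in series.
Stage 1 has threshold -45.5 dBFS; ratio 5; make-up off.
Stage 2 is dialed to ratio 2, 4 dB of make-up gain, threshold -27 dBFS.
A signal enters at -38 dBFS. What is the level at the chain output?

Stage 1: -38 dBFS is 7.5 dB over -45.5 dBFS; at 5:1 that becomes 1.5 dB over, giving -44 dBFS.
Stage 2: -44 dBFS is at or below the -27 dBFS threshold — no compression; make-up brings it to -40 dBFS.

-40 dBFS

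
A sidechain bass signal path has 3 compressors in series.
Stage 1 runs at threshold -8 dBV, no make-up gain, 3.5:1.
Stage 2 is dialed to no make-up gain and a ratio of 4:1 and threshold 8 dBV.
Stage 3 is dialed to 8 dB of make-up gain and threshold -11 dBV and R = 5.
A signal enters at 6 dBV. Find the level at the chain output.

-1.6 dBV

Stage 1: overshoot 14 dB → 14/3.5 = 4 dB → -4 dBV.
Stage 2: below threshold (-4 ≤ 8); passes unchanged; output -4 dBV.
Stage 3: 7 dB above -11 dBV, reduced 5:1 to 1.4 dB above → -9.6 dBV; +8 dB make-up → -1.6 dBV.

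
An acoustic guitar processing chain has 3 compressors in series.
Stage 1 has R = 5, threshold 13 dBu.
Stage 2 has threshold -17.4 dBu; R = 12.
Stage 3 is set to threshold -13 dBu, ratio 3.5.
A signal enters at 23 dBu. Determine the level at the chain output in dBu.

Stage 1: 10 dB above 13 dBu, reduced 5:1 to 2 dB above → 15 dBu.
Stage 2: 15 dBu is 32.4 dB over -17.4 dBu; at 12:1 that becomes 2.7 dB over, giving -14.7 dBu.
Stage 3: -14.7 dBu is at or below the -13 dBu threshold — no compression; output -14.7 dBu.

-14.7 dBu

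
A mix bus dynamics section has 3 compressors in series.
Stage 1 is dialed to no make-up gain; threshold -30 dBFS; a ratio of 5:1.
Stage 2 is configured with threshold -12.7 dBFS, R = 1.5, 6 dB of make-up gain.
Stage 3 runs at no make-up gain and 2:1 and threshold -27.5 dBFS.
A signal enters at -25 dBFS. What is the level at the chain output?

-25.25 dBFS

Stage 1: 5 dB above -30 dBFS, reduced 5:1 to 1 dB above → -29 dBFS.
Stage 2: -29 dBFS is at or below the -12.7 dBFS threshold — no compression; make-up brings it to -23 dBFS.
Stage 3: overshoot 4.5 dB → 4.5/2 = 2.25 dB → -25.25 dBFS.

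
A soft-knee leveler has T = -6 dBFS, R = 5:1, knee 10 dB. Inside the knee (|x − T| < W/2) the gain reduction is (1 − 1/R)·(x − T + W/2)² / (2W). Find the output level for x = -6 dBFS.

x − T + W/2 = -6 − (-6) + 5 = 5.
GR = (1 − 1/5) × 5² / 20 = 0.8 × 25 / 20 = 1 dB.
Output = -6 − 1 = -7 dBFS.

-7 dBFS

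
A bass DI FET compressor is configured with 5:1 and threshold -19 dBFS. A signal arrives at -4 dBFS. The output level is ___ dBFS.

-4 dBFS sits 15 dB over threshold.
The 15 dB excess becomes 3 dB after 5:1 reduction.
Output = -19 + 3 = -16 dBFS.

-16 dBFS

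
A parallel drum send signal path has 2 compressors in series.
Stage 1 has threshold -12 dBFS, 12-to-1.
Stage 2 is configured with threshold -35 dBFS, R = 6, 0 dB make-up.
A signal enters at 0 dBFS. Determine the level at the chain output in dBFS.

Stage 1: 0 dBFS is 12 dB over -12 dBFS; at 12:1 that becomes 1 dB over, giving -11 dBFS.
Stage 2: -11 dBFS is 24 dB over -35 dBFS; at 6:1 that becomes 4 dB over, giving -31 dBFS.

-31 dBFS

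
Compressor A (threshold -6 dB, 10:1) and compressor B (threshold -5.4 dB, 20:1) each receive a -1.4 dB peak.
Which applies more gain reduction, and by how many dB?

A, by 0.34 dB

A: GR = 4.6 − 4.6/10 = 4.14 dB.
B: GR = 4 − 4/20 = 3.8 dB.
A applies 0.34 dB more gain reduction.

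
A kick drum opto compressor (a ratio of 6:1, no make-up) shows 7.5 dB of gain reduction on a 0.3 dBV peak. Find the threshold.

-8.7 dBV

Gain reduction = 0.3 − (-7.2) = 7.5 dB; output overshoot = GR / (R − 1) = 7.5 / 5 = 1.5 dB.
Threshold = output − output overshoot = -7.2 − 1.5 = -8.7 dBV.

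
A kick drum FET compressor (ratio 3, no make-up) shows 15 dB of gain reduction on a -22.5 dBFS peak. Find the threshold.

-45 dBFS

Input is 22.5 dB above T (since output overshoot × R = input overshoot: (-37.5 − T)·3 = -22.5 − T gives T = -45 dBFS).
Check: -45 + (-22.5 − (-45))/3 = -45 + 7.5 = -37.5 dBFS. ✓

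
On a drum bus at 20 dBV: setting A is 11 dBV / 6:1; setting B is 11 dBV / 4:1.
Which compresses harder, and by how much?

A, by 0.75 dB

A: overshoot 9 dB → output overshoot 1.5 dB → GR 7.5 dB.
B: overshoot 9 dB → output overshoot 2.25 dB → GR 6.75 dB.
Difference: 0.75 dB in favour of A.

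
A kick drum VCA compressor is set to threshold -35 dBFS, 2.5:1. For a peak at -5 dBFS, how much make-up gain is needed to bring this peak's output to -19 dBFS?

4 dB

Without make-up, output = threshold + overshoot/2.5 = -35 + 12 = -23 dBFS.
Gap to target: 4 dB.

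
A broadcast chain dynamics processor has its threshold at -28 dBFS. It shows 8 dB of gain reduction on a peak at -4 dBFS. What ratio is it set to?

1.5:1

Input overshoot = -4 − (-28) = 24 dB.
Output overshoot = 24 − 8 = 16 dB.
Ratio = input overshoot / output overshoot = 24 / 16 = 1.5.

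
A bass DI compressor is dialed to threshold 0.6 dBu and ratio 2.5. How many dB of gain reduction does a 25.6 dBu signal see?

25.6 dBu exceeds the threshold by 25 dB.
A 2.5:1 ratio leaves 10 dB of that excess.
GR = overshoot in − overshoot out = 25 − 10 = 15 dB.

15 dB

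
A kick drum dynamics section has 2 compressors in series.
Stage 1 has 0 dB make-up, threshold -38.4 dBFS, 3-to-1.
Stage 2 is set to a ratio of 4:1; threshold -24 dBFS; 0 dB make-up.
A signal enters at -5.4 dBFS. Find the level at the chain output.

Stage 1: 33 dB above -38.4 dBFS, reduced 3:1 to 11 dB above → -27.4 dBFS.
Stage 2: -27.4 dBFS is at or below the -24 dBFS threshold — no compression; output -27.4 dBFS.

-27.4 dBFS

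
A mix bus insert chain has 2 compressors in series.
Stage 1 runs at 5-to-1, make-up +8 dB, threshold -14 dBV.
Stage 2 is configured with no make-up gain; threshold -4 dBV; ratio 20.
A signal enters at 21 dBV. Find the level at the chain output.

Stage 1: 35 dB above -14 dBV, reduced 5:1 to 7 dB above → -7 dBV; +8 dB make-up → 1 dBV.
Stage 2: 5 dB above -4 dBV, reduced 20:1 to 0.25 dB above → -3.75 dBV.

-3.75 dBV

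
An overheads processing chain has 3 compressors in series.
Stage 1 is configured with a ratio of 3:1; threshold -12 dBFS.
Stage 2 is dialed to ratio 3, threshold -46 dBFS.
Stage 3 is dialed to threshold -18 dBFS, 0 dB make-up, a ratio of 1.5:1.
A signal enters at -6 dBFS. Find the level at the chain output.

Stage 1: -6 dBFS is 6 dB over -12 dBFS; at 3:1 that becomes 2 dB over, giving -10 dBFS.
Stage 2: -10 dBFS is 36 dB over -46 dBFS; at 3:1 that becomes 12 dB over, giving -34 dBFS.
Stage 3: below threshold (-34 ≤ -18); passes unchanged; output -34 dBFS.

-34 dBFS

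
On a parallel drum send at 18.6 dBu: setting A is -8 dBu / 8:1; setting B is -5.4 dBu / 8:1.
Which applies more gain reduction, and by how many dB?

A, by 2.275 dB

A: 26.6 dB over, compressed to 3.325 dB over, so 23.275 dB of GR.
B: 24 dB over, compressed to 3 dB over, so 21 dB of GR.
A reduces 2.275 dB more.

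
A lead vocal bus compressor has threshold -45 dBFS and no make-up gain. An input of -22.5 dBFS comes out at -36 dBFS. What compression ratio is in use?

2.5:1

Input overshoot = -22.5 − (-45) = 22.5 dB; output overshoot = -36 − (-45) = 9 dB.
Ratio = 22.5 / 9 = 2.5.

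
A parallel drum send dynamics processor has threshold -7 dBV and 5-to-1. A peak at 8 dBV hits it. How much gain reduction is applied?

Overshoot = 8 − (-7) = 15 dB.
A 5:1 ratio leaves 3 dB of that excess.
Gain reduction = 15 − 3 = 12 dB.

12 dB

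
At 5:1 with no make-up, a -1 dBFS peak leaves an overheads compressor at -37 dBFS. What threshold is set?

-46 dBFS

Let T be the threshold. Output overshoot = (input overshoot)/R, so -37 − T = (-1 − T)/5.
5·(-37 − T) = -1 − T → 4·T = -185 − (-1) = -184.
T = -184/4 = -46 dBFS.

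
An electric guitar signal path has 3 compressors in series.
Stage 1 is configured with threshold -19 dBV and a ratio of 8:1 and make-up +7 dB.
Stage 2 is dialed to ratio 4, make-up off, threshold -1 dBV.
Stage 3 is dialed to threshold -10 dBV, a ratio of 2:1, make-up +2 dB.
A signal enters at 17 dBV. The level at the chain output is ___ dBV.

Stage 1: 17 dBV is 36 dB over -19 dBV; at 8:1 that becomes 4.5 dB over, giving -14.5 dBV; +7 dB make-up → -7.5 dBV.
Stage 2: -7.5 dBV is at or below the -1 dBV threshold — no compression; output -7.5 dBV.
Stage 3: -7.5 dBV is 2.5 dB over -10 dBV; at 2:1 that becomes 1.25 dB over, giving -8.75 dBV; +2 dB make-up → -6.75 dBV.

-6.75 dBV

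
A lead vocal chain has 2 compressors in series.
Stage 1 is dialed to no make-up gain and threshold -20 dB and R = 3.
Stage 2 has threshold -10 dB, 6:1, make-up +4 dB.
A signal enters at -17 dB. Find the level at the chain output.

Stage 1: 3 dB above -20 dB, reduced 3:1 to 1 dB above → -19 dB.
Stage 2: -19 dB ≤ -10 dB, so stage 2 doesn't engage; make-up brings it to -15 dB.

-15 dB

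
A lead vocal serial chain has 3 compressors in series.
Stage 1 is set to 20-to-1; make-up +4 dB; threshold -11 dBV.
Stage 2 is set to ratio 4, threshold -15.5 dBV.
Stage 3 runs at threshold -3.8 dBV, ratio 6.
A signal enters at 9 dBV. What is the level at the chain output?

-13.125 dBV

Stage 1: 20 dB above -11 dBV, reduced 20:1 to 1 dB above → -10 dBV; +4 dB make-up → -6 dBV.
Stage 2: 9.5 dB above -15.5 dBV, reduced 4:1 to 2.375 dB above → -13.125 dBV.
Stage 3: -13.125 dBV ≤ -3.8 dBV, so stage 3 doesn't engage; output -13.125 dBV.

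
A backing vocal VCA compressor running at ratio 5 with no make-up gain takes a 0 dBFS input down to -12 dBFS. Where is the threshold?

Let T be the threshold. Output overshoot = (input overshoot)/R, so -12 − T = (0 − T)/5.
5·(-12 − T) = 0 − T → 4·T = -60 − 0 = -60.
T = -60/4 = -15 dBFS.

-15 dBFS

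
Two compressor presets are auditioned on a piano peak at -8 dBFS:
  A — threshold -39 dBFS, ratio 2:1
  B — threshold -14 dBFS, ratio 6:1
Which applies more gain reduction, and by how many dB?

A: overshoot 31 dB → output overshoot 15.5 dB → GR 15.5 dB.
B: overshoot 6 dB → output overshoot 1 dB → GR 5 dB.
Difference: 10.5 dB in favour of A.

A, by 10.5 dB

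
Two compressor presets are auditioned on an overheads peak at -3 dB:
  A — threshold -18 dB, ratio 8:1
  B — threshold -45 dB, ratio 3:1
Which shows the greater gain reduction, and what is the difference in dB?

B, by 14.875 dB

A: overshoot 15 dB → output overshoot 1.875 dB → GR 13.125 dB.
B: overshoot 42 dB → output overshoot 14 dB → GR 28 dB.
Difference: 14.875 dB in favour of B.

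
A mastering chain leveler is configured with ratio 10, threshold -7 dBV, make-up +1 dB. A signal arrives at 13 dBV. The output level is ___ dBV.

-4 dBV

13 dBV sits 20 dB over threshold.
The 20 dB excess becomes 2 dB after 10:1 reduction.
That puts the output at -5 dBV; make-up adds 1 dB, giving -4 dBV.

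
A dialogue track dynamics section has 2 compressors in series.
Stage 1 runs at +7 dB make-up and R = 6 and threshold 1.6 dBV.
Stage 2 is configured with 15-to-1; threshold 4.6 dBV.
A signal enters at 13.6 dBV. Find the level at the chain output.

Stage 1: 12 dB above 1.6 dBV, reduced 6:1 to 2 dB above → 3.6 dBV; +7 dB make-up → 10.6 dBV.
Stage 2: 6 dB above 4.6 dBV, reduced 15:1 to 0.4 dB above → 5 dBV.

5 dBV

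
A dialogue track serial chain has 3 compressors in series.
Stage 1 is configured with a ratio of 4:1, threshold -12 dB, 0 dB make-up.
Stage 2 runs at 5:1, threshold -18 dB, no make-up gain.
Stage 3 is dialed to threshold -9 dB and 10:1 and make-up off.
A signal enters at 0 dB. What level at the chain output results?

Stage 1: 0 dB is 12 dB over -12 dB; at 4:1 that becomes 3 dB over, giving -9 dB.
Stage 2: overshoot 9 dB → 9/5 = 1.8 dB → -16.2 dB.
Stage 3: -16.2 dB is at or below the -9 dB threshold — no compression; output -16.2 dB.

-16.2 dB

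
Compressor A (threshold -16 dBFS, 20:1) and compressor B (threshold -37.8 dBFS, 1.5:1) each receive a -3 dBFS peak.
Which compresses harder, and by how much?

A, by 0.75 dB

A: 13 dB over, compressed to 0.65 dB over, so 12.35 dB of GR.
B: 34.8 dB over, compressed to 23.2 dB over, so 11.6 dB of GR.
A applies 0.75 dB more gain reduction.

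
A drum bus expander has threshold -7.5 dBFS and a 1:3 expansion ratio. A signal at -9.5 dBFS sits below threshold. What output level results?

The input is 2 dB below the -7.5 dBFS threshold.
A 1:3 expander multiplies undershoot by 3: 2 × 3 = 6 dB below threshold.
Output = -7.5 − 6 = -13.5 dBFS.

-13.5 dBFS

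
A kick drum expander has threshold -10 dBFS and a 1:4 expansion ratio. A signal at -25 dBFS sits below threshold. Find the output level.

Undershoot = (-10) − (-25) = 15 dB.
At 1:4, that expands to 60 dB under threshold.
Output = -10 − 60 = -70 dBFS.

-70 dBFS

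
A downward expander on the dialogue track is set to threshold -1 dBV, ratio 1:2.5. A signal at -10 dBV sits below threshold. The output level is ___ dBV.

-23.5 dBV

Undershoot = (-1) − (-10) = 9 dB.
At 1:2.5, that expands to 22.5 dB under threshold.
Output = -1 − 22.5 = -23.5 dBV.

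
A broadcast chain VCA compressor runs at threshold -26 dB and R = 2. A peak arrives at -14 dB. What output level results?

The input is 12 dB above the -26 dB threshold.
At 2:1 the overshoot is divided by 2, leaving 6 dB above threshold.
So the level is -26 + 6 = -20 dB.

-20 dB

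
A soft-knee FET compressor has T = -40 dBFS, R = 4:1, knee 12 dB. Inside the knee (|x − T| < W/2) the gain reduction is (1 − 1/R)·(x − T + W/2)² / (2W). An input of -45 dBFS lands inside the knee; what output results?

x − T + W/2 = -45 − (-40) + 6 = 1.
GR = (1 − 1/4) × 1² / 24 = 0.75 × 1 / 24 = 0.03125 dB.
Output = -45 − 0.03125 = -45.03125 dBFS.

-45.03125 dBFS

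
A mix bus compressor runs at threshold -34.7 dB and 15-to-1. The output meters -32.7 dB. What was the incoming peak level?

-4.7 dB

The compressed level sits -32.7 − (-34.7) = 2 dB over threshold.
Input overshoot = R × output overshoot = 30 dB → input = -34.7 + 30 = -4.7 dB.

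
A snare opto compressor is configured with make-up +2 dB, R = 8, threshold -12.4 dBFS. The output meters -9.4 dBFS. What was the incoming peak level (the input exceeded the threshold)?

-4.4 dBFS

Before make-up, the level was -9.4 − 2 = -11.4 dBFS.
Post-compression overshoot = -11.4 − (-12.4) = 1 dB.
Undo the ratio: input overshoot = 1 × 8 = 8 dB, giving input = -4.4 dBFS.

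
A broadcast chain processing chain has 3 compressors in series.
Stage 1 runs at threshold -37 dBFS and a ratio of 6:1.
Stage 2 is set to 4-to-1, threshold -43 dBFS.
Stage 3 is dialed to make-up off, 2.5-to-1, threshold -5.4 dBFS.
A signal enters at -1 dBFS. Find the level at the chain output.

Stage 1: 36 dB above -37 dBFS, reduced 6:1 to 6 dB above → -31 dBFS.
Stage 2: -31 dBFS is 12 dB over -43 dBFS; at 4:1 that becomes 3 dB over, giving -40 dBFS.
Stage 3: -40 dBFS is at or below the -5.4 dBFS threshold — no compression; output -40 dBFS.

-40 dBFS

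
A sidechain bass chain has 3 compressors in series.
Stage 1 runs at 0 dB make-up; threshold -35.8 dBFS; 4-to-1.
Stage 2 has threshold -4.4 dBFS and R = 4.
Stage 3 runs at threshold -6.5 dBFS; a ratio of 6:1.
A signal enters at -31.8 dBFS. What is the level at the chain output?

Stage 1: -31.8 dBFS is 4 dB over -35.8 dBFS; at 4:1 that becomes 1 dB over, giving -34.8 dBFS.
Stage 2: -34.8 dBFS ≤ -4.4 dBFS, so stage 2 doesn't engage; output -34.8 dBFS.
Stage 3: below threshold (-34.8 ≤ -6.5); passes unchanged; output -34.8 dBFS.

-34.8 dBFS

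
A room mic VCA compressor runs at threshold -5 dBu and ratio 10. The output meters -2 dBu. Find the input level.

That's 3 dB above the -5 dBu threshold.
Input overshoot = R × output overshoot = 30 dB → input = -5 + 30 = 25 dBu.

25 dBu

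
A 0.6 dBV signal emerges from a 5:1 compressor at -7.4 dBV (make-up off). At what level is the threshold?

Gain reduction = 0.6 − (-7.4) = 8 dB; output overshoot = GR / (R − 1) = 8 / 4 = 2 dB.
Threshold = output − output overshoot = -7.4 − 2 = -9.4 dBV.

-9.4 dBV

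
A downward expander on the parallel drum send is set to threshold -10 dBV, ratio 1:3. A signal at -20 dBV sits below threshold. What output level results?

The input is 10 dB below the -10 dBV threshold.
A 1:3 expander multiplies undershoot by 3: 10 × 3 = 30 dB below threshold.
Output = -10 − 30 = -40 dBV.

-40 dBV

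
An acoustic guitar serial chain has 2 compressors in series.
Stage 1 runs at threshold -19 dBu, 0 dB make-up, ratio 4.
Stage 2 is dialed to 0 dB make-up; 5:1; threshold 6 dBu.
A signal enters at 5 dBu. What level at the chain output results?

-13 dBu

Stage 1: 24 dB above -19 dBu, reduced 4:1 to 6 dB above → -13 dBu.
Stage 2: -13 dBu is at or below the 6 dBu threshold — no compression; output -13 dBu.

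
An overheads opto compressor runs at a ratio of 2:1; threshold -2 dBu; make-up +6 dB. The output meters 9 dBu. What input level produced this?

8 dBu

Stripping the +6 dB make-up gives 3 dBu at the gain stage.
Post-compression overshoot = 3 − (-2) = 5 dB.
Before 2:1 compression the overshoot was 5 × 2 = 10 dB, so input = -2 + 10 = 8 dBu.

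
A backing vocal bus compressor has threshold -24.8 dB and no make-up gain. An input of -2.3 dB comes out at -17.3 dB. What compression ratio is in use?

Input overshoot = -2.3 − (-24.8) = 22.5 dB; output overshoot = -17.3 − (-24.8) = 7.5 dB.
Ratio = 22.5 / 7.5 = 3.

3:1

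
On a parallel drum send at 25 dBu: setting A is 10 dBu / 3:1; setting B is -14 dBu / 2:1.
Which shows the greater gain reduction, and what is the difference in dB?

A: GR = 15 − 15/3 = 10 dB.
B: GR = 39 − 39/2 = 19.5 dB.
B applies 9.5 dB more gain reduction.

B, by 9.5 dB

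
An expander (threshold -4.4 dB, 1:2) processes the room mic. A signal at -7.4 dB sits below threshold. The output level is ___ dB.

The input is 3 dB below the -4.4 dB threshold.
A 1:2 expander multiplies undershoot by 2: 3 × 2 = 6 dB below threshold.
Output = -4.4 − 6 = -10.4 dB.

-10.4 dB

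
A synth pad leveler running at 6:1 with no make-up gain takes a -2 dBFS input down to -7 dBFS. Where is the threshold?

Let T be the threshold. Output overshoot = (input overshoot)/R, so -7 − T = (-2 − T)/6.
6·(-7 − T) = -2 − T → 5·T = -42 − (-2) = -40.
T = -40/5 = -8 dBFS.

-8 dBFS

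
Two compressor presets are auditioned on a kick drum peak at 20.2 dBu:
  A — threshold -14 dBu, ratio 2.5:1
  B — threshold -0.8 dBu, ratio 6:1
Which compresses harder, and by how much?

A, by 3.02 dB

A: 34.2 dB over, compressed to 13.68 dB over, so 20.52 dB of GR.
B: 21 dB over, compressed to 3.5 dB over, so 17.5 dB of GR.
Difference: 3.02 dB in favour of A.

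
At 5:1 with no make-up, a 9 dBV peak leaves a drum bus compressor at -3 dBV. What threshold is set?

-6 dBV

Gain reduction = 9 − (-3) = 12 dB; output overshoot = GR / (R − 1) = 12 / 4 = 3 dB.
Threshold = output − output overshoot = -3 − 3 = -6 dBV.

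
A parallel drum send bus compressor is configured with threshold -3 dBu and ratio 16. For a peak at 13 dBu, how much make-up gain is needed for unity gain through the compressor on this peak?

15 dB

Overshoot 16 dB → 16/16 = 1 dB after compression, so the compressed level is -3 + 1 = -2 dBu.
Make-up = target − compressed = 13 − (-2) = 15 dB.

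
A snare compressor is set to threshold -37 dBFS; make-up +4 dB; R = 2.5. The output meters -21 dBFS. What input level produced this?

Remove make-up: -21 − 4 = -25 dBFS.
That's 12 dB above the -37 dBFS threshold.
Before 2.5:1 compression the overshoot was 12 × 2.5 = 30 dB, so input = -37 + 30 = -7 dBFS.

-7 dBFS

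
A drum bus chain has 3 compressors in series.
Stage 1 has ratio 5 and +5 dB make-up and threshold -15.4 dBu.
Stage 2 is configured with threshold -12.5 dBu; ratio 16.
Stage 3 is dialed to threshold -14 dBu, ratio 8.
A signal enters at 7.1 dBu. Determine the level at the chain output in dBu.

-13.760938 dBu

Stage 1: overshoot 22.5 dB → 22.5/5 = 4.5 dB → -10.9 dBu; +5 dB make-up → -5.9 dBu.
Stage 2: overshoot 6.6 dB → 6.6/16 = 0.4125 dB → -12.0875 dBu.
Stage 3: overshoot 1.9125 dB → 1.9125/8 = 0.239063 dB → -13.760938 dBu.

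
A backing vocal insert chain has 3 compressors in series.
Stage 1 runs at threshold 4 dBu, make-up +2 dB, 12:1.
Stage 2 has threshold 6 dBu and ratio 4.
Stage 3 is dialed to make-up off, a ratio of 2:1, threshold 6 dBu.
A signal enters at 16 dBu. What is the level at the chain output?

Stage 1: 16 dBu is 12 dB over 4 dBu; at 12:1 that becomes 1 dB over, giving 5 dBu; +2 dB make-up → 7 dBu.
Stage 2: 1 dB above 6 dBu, reduced 4:1 to 0.25 dB above → 6.25 dBu.
Stage 3: overshoot 0.25 dB → 0.25/2 = 0.125 dB → 6.125 dBu.

6.125 dBu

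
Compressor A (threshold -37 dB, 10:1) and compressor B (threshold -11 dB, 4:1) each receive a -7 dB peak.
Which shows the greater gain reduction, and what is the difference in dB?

A, by 24 dB

A: overshoot 30 dB → output overshoot 3 dB → GR 27 dB.
B: overshoot 4 dB → output overshoot 1 dB → GR 3 dB.
A reduces 24 dB more.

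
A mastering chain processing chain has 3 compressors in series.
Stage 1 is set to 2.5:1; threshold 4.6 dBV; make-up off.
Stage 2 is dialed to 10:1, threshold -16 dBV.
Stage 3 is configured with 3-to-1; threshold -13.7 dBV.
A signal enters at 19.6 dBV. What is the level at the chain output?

-13.58 dBV

Stage 1: overshoot 15 dB → 15/2.5 = 6 dB → 10.6 dBV.
Stage 2: 10.6 dBV is 26.6 dB over -16 dBV; at 10:1 that becomes 2.66 dB over, giving -13.34 dBV.
Stage 3: 0.36 dB above -13.7 dBV, reduced 3:1 to 0.12 dB above → -13.58 dBV.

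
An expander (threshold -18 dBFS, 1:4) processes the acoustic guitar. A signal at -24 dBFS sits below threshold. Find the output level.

-42 dBFS

Below threshold, a 1:4 expander applies gain = (4−1)×(T − x) of attenuation.
(4−1) × 6 = 18 dB, so output = -24 − 18 = -42 dBFS.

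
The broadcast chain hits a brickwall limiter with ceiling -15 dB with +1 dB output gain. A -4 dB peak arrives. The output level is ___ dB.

The limiter clamps the peak to its -15 dB ceiling.
Output gain then adds 1 dB: -15 + 1 = -14 dB.

-14 dB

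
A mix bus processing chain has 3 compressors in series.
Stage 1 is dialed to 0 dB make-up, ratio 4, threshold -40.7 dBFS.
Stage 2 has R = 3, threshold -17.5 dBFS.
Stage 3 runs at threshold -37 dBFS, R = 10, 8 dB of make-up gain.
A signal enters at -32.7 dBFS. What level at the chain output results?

Stage 1: 8 dB above -40.7 dBFS, reduced 4:1 to 2 dB above → -38.7 dBFS.
Stage 2: below threshold (-38.7 ≤ -17.5); passes unchanged; output -38.7 dBFS.
Stage 3: -38.7 dBFS ≤ -37 dBFS, so stage 3 doesn't engage; make-up brings it to -30.7 dBFS.

-30.7 dBFS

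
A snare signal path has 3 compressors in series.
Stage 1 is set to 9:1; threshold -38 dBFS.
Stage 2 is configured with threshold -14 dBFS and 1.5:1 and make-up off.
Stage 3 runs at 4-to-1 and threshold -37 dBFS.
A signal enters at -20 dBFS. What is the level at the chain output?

Stage 1: 18 dB above -38 dBFS, reduced 9:1 to 2 dB above → -36 dBFS.
Stage 2: below threshold (-36 ≤ -14); passes unchanged; output -36 dBFS.
Stage 3: 1 dB above -37 dBFS, reduced 4:1 to 0.25 dB above → -36.75 dBFS.

-36.75 dBFS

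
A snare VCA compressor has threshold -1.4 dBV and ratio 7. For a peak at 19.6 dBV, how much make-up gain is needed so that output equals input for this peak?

18 dB

The peak compresses to -1.4 + 21/7 = 1.6 dBV.
To reach 19.6 dBV requires 19.6 − 1.6 = 18 dB of make-up.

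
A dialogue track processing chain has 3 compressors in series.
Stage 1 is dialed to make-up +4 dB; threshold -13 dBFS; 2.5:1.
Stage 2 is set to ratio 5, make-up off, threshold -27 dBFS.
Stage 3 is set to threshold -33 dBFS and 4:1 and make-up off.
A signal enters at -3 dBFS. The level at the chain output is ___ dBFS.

Stage 1: 10 dB above -13 dBFS, reduced 2.5:1 to 4 dB above → -9 dBFS; +4 dB make-up → -5 dBFS.
Stage 2: overshoot 22 dB → 22/5 = 4.4 dB → -22.6 dBFS.
Stage 3: 10.4 dB above -33 dBFS, reduced 4:1 to 2.6 dB above → -30.4 dBFS.

-30.4 dBFS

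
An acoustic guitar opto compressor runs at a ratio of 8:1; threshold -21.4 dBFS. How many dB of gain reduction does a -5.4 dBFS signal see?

Overshoot = -5.4 − (-21.4) = 16 dB.
At 8:1, output sits 16/8 = 2 dB above threshold.
So the signal is attenuated by 16 − 2 = 14 dB.

14 dB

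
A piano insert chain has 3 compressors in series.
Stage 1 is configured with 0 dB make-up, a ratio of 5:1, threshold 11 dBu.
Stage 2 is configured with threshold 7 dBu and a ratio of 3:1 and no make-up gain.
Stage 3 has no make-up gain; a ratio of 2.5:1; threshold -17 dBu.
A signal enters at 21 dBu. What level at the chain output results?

Stage 1: 21 dBu is 10 dB over 11 dBu; at 5:1 that becomes 2 dB over, giving 13 dBu.
Stage 2: overshoot 6 dB → 6/3 = 2 dB → 9 dBu.
Stage 3: 26 dB above -17 dBu, reduced 2.5:1 to 10.4 dB above → -6.6 dBu.

-6.6 dBu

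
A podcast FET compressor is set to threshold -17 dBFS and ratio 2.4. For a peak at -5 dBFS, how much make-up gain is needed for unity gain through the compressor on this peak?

Overshoot 12 dB → 12/2.4 = 5 dB after compression, so the compressed level is -17 + 5 = -12 dBFS.
Make-up = target − compressed = -5 − (-12) = 7 dB.

7 dB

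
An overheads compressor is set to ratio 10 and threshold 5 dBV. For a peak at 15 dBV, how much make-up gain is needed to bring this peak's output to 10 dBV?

Overshoot 10 dB → 10/10 = 1 dB after compression, so the compressed level is 5 + 1 = 6 dBV.
Make-up = target − compressed = 10 − 6 = 4 dB.

4 dB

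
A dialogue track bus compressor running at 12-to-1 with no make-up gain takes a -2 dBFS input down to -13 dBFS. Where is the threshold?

-14 dBFS

Gain reduction = -2 − (-13) = 11 dB; output overshoot = GR / (R − 1) = 11 / 11 = 1 dB.
Threshold = output − output overshoot = -13 − 1 = -14 dBFS.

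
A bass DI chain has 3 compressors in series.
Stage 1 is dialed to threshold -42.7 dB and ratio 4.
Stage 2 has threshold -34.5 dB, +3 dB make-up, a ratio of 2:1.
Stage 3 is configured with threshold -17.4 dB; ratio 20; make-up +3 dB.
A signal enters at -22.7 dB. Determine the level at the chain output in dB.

-31.7 dB

Stage 1: 20 dB above -42.7 dB, reduced 4:1 to 5 dB above → -37.7 dB.
Stage 2: -37.7 dB is at or below the -34.5 dB threshold — no compression; make-up brings it to -34.7 dB.
Stage 3: -34.7 dB ≤ -17.4 dB, so stage 3 doesn't engage; make-up brings it to -31.7 dB.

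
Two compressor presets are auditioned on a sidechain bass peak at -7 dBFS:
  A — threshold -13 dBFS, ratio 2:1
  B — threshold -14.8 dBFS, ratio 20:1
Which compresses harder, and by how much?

B, by 4.41 dB

A: 6 dB over, compressed to 3 dB over, so 3 dB of GR.
B: 7.8 dB over, compressed to 0.39 dB over, so 7.41 dB of GR.
B applies 4.41 dB more gain reduction.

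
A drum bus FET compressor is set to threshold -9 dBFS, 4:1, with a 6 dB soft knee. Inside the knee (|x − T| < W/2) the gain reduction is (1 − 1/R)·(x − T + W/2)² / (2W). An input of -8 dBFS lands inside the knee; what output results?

-9 dBFS

x − T + W/2 = -8 − (-9) + 3 = 4.
GR = (1 − 1/4) × 4² / 12 = 0.75 × 16 / 12 = 1 dB.
Output = -8 − 1 = -9 dBFS.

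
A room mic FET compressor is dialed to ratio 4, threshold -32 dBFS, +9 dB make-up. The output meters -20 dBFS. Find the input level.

Remove make-up: -20 − 9 = -29 dBFS.
The compressed level sits -29 − (-32) = 3 dB over threshold.
Input overshoot = R × output overshoot = 12 dB → input = -32 + 12 = -20 dBFS.

-20 dBFS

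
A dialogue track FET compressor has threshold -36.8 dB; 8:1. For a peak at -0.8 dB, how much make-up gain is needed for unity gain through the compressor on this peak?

31.5 dB

Overshoot 36 dB → 36/8 = 4.5 dB after compression, so the compressed level is -36.8 + 4.5 = -32.3 dB.
Make-up = target − compressed = -0.8 − (-32.3) = 31.5 dB.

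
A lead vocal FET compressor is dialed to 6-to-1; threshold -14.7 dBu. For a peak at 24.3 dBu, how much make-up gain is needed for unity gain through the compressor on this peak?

Without make-up, output = threshold + overshoot/6 = -14.7 + 6.5 = -8.2 dBu.
Gap to target: 32.5 dB.

32.5 dB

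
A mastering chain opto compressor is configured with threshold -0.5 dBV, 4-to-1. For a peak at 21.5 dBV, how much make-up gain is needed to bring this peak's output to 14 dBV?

9 dB

The peak compresses to -0.5 + 22/4 = 5 dBV.
To reach 14 dBV requires 14 − 5 = 9 dB of make-up.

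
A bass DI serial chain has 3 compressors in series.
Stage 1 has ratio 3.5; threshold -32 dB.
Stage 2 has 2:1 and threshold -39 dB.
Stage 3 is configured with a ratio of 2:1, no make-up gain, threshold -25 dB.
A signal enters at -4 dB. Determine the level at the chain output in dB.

Stage 1: overshoot 28 dB → 28/3.5 = 8 dB → -24 dB.
Stage 2: overshoot 15 dB → 15/2 = 7.5 dB → -31.5 dB.
Stage 3: -31.5 dB ≤ -25 dB, so stage 3 doesn't engage; output -31.5 dB.

-31.5 dB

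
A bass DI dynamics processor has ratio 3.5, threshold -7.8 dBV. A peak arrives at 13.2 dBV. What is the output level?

Overshoot: 13.2 − (-7.8) = 21 dB.
At 3.5:1 the overshoot is divided by 3.5, leaving 6 dB above threshold.
So the level is -7.8 + 6 = -1.8 dBV.

-1.8 dBV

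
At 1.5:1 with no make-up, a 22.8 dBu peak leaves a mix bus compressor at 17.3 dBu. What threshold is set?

6.3 dBu

Input is 16.5 dB above T (since output overshoot × R = input overshoot: (17.3 − T)·1.5 = 22.8 − T gives T = 6.3 dBu).
Check: 6.3 + (22.8 − 6.3)/1.5 = 6.3 + 11 = 17.3 dBu. ✓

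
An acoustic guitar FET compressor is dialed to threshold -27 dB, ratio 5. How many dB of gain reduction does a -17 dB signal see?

8 dB

The signal is 10 dB above threshold.
After 5:1 compression the overshoot becomes 10/5 = 2 dB.
Gain reduction = 10 − 2 = 8 dB.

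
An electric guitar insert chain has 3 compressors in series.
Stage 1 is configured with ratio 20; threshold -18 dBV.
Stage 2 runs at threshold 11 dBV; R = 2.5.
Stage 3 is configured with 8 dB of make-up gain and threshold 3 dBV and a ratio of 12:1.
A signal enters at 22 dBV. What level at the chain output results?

-8 dBV

Stage 1: overshoot 40 dB → 40/20 = 2 dB → -16 dBV.
Stage 2: -16 dBV ≤ 11 dBV, so stage 2 doesn't engage; output -16 dBV.
Stage 3: -16 dBV ≤ 3 dBV, so stage 3 doesn't engage; make-up brings it to -8 dBV.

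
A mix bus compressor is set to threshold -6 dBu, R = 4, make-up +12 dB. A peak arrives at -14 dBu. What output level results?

-14 dBu is 8 dB below the -6 dBu threshold, so no gain reduction is applied.
Make-up gain adds 12 dB: -14 + 12 = -2 dBu.

-2 dBu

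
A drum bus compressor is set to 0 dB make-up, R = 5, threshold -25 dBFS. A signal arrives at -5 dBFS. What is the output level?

-21 dBFS

-5 dBFS sits 20 dB over threshold.
At 5:1 the overshoot is divided by 5, leaving 4 dB above threshold.
So the level is -25 + 4 = -21 dBFS.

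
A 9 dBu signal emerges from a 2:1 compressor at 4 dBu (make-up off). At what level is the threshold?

-1 dBu

Let T be the threshold. Output overshoot = (input overshoot)/R, so 4 − T = (9 − T)/2.
2·(4 − T) = 9 − T → 1·T = 8 − 9 = -1.
T = -1/1 = -1 dBu.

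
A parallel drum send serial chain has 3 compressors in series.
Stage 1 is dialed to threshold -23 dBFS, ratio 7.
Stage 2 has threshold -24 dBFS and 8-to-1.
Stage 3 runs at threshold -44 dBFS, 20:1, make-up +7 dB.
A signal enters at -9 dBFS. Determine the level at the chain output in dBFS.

-35.98125 dBFS

Stage 1: -9 dBFS is 14 dB over -23 dBFS; at 7:1 that becomes 2 dB over, giving -21 dBFS.
Stage 2: 3 dB above -24 dBFS, reduced 8:1 to 0.375 dB above → -23.625 dBFS.
Stage 3: 20.375 dB above -44 dBFS, reduced 20:1 to 1.01875 dB above → -42.98125 dBFS; +7 dB make-up → -35.98125 dBFS.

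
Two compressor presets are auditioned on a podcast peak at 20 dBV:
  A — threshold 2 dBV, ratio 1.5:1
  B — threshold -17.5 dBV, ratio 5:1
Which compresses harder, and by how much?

A: GR = 18 − 18/1.5 = 6 dB.
B: GR = 37.5 − 37.5/5 = 30 dB.
Difference: 24 dB in favour of B.

B, by 24 dB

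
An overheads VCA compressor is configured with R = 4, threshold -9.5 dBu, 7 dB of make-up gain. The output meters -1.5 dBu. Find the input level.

-5.5 dBu

Stripping the +7 dB make-up gives -8.5 dBu at the gain stage.
That's 1 dB above the -9.5 dBu threshold.
Before 4:1 compression the overshoot was 1 × 4 = 4 dB, so input = -9.5 + 4 = -5.5 dBu.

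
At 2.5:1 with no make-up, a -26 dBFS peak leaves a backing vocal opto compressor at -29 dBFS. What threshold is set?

Let T be the threshold. Output overshoot = (input overshoot)/R, so -29 − T = (-26 − T)/2.5.
2.5·(-29 − T) = -26 − T → 1.5·T = -72.5 − (-26) = -46.5.
T = -46.5/1.5 = -31 dBFS.

-31 dBFS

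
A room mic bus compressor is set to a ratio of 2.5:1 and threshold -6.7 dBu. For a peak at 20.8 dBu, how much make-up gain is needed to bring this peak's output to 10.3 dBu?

6 dB

The peak compresses to -6.7 + 27.5/2.5 = 4.3 dBu.
To reach 10.3 dBu requires 10.3 − 4.3 = 6 dB of make-up.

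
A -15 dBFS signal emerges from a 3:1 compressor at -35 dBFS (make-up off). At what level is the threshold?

Input is 30 dB above T (since output overshoot × R = input overshoot: (-35 − T)·3 = -15 − T gives T = -45 dBFS).
Check: -45 + (-15 − (-45))/3 = -45 + 10 = -35 dBFS. ✓

-45 dBFS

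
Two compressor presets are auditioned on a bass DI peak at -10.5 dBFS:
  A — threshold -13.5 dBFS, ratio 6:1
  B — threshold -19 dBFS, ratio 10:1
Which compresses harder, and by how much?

A: GR = 3 − 3/6 = 2.5 dB.
B: GR = 8.5 − 8.5/10 = 7.65 dB.
B applies 5.15 dB more gain reduction.

B, by 5.15 dB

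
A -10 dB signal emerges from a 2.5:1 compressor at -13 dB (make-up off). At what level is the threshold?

-15 dB

Input is 5 dB above T (since output overshoot × R = input overshoot: (-13 − T)·2.5 = -10 − T gives T = -15 dB).
Check: -15 + (-10 − (-15))/2.5 = -15 + 2 = -13 dB. ✓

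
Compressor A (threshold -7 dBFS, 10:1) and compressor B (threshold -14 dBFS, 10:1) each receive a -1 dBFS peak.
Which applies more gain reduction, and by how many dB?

A: GR = 6 − 6/10 = 5.4 dB.
B: GR = 13 − 13/10 = 11.7 dB.
B reduces 6.3 dB more.

B, by 6.3 dB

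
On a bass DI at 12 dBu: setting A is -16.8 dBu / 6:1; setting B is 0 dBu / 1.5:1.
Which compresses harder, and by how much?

A: GR = 28.8 − 28.8/6 = 24 dB.
B: GR = 12 − 12/1.5 = 4 dB.
A reduces 20 dB more.

A, by 20 dB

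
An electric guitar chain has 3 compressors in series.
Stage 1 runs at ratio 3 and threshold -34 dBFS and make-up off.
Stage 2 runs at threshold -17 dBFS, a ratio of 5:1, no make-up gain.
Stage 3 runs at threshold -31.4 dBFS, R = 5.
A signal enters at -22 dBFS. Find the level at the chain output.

-31.12 dBFS

Stage 1: 12 dB above -34 dBFS, reduced 3:1 to 4 dB above → -30 dBFS.
Stage 2: -30 dBFS ≤ -17 dBFS, so stage 2 doesn't engage; output -30 dBFS.
Stage 3: 1.4 dB above -31.4 dBFS, reduced 5:1 to 0.28 dB above → -31.12 dBFS.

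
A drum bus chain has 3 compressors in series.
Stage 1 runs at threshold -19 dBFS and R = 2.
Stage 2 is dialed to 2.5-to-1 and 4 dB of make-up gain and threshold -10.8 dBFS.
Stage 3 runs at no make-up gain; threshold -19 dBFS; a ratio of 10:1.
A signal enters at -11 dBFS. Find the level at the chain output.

Stage 1: -11 dBFS is 8 dB over -19 dBFS; at 2:1 that becomes 4 dB over, giving -15 dBFS.
Stage 2: below threshold (-15 ≤ -10.8); passes unchanged; make-up brings it to -11 dBFS.
Stage 3: -11 dBFS is 8 dB over -19 dBFS; at 10:1 that becomes 0.8 dB over, giving -18.2 dBFS.

-18.2 dBFS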